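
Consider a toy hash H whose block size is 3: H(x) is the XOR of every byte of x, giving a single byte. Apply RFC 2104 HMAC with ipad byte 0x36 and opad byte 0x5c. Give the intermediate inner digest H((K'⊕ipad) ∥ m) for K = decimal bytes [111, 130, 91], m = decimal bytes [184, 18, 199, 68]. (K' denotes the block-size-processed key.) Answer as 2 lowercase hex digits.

Key decimal bytes [111, 130, 91] = 6f 82 5b is exactly B = 3 bytes: K' = 6f 82 5b.
K' ⊕ ipad = 59 b4 6d.
Inner input = 59 b4 6d ∥ b8 12 c7 44.
Inner hash: XOR 59⊕b4⊕6d⊕b8⊕12⊕c7⊕44 = a9.

a9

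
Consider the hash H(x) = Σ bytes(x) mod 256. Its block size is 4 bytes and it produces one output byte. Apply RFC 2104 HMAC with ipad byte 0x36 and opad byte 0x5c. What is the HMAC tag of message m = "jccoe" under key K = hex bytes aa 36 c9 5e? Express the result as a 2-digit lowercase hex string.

fe

Key hex bytes aa 36 c9 5e is exactly B = 4 bytes: K' = aa 36 c9 5e.
K' ⊕ ipad = 9c 00 ff 68.  K' ⊕ opad = f6 6a 95 02.
Inner input = (K'⊕ipad) ∥ m = 9c 00 ff 68 ∥ 6a 63 63 6f 65.
Inner hash: sum = 156+0+255+104+106+99+99+111+101 = 1031; mod 256 = 7 → 07.
Outer input = (K'⊕opad) ∥ inner = f6 6a 95 02 ∥ 07.
Outer hash (tag): sum = 246+106+149+2+7 = 510; mod 256 = 254 → fe.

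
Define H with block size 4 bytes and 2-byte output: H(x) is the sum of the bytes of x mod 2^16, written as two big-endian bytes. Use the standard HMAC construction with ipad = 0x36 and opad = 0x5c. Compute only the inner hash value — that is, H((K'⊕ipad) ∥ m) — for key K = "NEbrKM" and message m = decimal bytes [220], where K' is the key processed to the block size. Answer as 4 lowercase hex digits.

Key "NEbrKM" = 4e 45 62 72 4b 4d is 6 bytes > B = 4, so hash it first: H(key) = 01 ff, then zero-pad to 4 bytes: K' = 01 ff 00 00.
K' ⊕ ipad = 37 c9 36 36.
Inner input = 37 c9 36 36 ∥ dc.
Inner hash: sum = 55+201+54+54+220 = 584 → 02 48.

0248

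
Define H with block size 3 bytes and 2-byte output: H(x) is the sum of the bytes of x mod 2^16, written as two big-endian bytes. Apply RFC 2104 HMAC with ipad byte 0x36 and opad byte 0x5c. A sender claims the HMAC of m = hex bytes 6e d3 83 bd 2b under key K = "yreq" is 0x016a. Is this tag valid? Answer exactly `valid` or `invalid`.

valid

Key "yreq" = 79 72 65 71 is 4 bytes > B = 3, so hash it first: H(key) = 01 c1, then zero-pad to 3 bytes: K' = 01 c1 00.
K' ⊕ ipad = 37 f7 36; K' ⊕ opad = 5d 9d 5c.
Inner hash: sum = 55+247+54+110+211+131+189+43 = 1040 → 04 10.
Outer hash (recomputed tag): sum = 93+157+92+4+16 = 362 → 01 6a.
Recomputed tag = 016a; claimed = 016a → match.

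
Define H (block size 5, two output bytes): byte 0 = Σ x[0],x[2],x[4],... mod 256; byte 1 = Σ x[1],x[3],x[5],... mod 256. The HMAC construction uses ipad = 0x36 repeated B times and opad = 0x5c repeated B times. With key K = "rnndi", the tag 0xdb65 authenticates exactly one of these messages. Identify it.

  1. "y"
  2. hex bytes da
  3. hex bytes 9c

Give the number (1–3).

3

Key "rnndi" = 72 6e 6e 64 69 is exactly B = 5 bytes: K' = 72 6e 6e 64 69.
K' ⊕ ipad = 44 58 58 52 5f; K' ⊕ opad = 2e 32 32 38 35.
m1: inner = H(44 58 58 52 5f 79) = fb 23; tag = H(2e 32 32 38 35 fb 23) = b865
m2: inner = H(44 58 58 52 5f da) = fb 84; tag = H(2e 32 32 38 35 fb 84) = 1965
m3: inner = H(44 58 58 52 5f 9c) = fb 46; tag = H(2e 32 32 38 35 fb 46) = db65 ← matches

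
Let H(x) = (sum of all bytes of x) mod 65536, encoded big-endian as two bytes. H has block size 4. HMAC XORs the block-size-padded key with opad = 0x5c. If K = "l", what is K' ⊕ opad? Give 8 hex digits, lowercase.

Key "l" = 6c is 1 byte ≤ B = 4; zero-pad to 4 bytes: K' = 6c 00 00 00.
XOR each byte with 0x5c: 6c⊕5c=30, 00⊕5c=5c, 00⊕5c=5c, 00⊕5c=5c.

305c5c5c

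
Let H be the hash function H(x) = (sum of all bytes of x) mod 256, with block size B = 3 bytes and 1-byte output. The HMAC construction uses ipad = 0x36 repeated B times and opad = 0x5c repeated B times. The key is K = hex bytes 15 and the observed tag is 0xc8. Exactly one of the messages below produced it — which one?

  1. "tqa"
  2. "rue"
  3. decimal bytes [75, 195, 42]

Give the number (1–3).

3

Key hex bytes 15 is 1 byte ≤ B = 3; zero-pad to 3 bytes: K' = 15 00 00.
K' ⊕ ipad = 23 36 36; K' ⊕ opad = 49 5c 5c.
m1: inner = H(23 36 36 74 71 61) = d5; tag = H(49 5c 5c d5) = d6
m2: inner = H(23 36 36 72 75 65) = db; tag = H(49 5c 5c db) = dc
m3: inner = H(23 36 36 4b c3 2a) = c7; tag = H(49 5c 5c c7) = c8 ← matches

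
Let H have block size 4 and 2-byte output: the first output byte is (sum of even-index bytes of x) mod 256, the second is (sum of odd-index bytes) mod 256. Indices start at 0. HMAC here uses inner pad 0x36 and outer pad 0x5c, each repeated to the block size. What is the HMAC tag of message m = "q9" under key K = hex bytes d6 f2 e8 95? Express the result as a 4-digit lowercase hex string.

6d17

Key hex bytes d6 f2 e8 95 is exactly B = 4 bytes: K' = d6 f2 e8 95.
K' ⊕ ipad = e0 c4 de a3.  K' ⊕ opad = 8a ae b4 c9.
Inner input = (K'⊕ipad) ∥ m = e0 c4 de a3 ∥ 71 39.
Inner hash: even-index sum = 559 mod 256 = 47; odd-index sum = 416 mod 256 = 160 → 2f a0.
Outer input = (K'⊕opad) ∥ inner = 8a ae b4 c9 ∥ 2f a0.
Outer hash (tag): even-index sum = 365 mod 256 = 109; odd-index sum = 535 mod 256 = 23 → 6d 17.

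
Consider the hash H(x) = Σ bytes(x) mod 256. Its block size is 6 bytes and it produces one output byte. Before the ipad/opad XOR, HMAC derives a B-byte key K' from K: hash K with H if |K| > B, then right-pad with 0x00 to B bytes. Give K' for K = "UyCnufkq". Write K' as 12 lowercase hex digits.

360000000000

|K| = 8 > B = 6, so first hash the key.
H(K): sum = 85+121+67+110+117+102+107+113 = 822; mod 256 = 54 → 36.
Zero-pad H(K) = 36 to 6 bytes: K' = 36 00 00 00 00 00.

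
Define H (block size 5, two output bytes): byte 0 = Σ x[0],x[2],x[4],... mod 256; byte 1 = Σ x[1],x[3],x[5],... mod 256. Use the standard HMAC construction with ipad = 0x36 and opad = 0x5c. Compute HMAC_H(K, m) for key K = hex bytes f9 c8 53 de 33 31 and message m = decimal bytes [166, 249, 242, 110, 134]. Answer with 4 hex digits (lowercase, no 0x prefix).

Key hex bytes f9 c8 53 de 33 31 is 6 bytes > B = 5, so hash it first: H(key) = 7f d7, then zero-pad to 5 bytes: K' = 7f d7 00 00 00.
K' ⊕ ipad = 49 e1 36 36 36.  K' ⊕ opad = 23 8b 5c 5c 5c.
Inner input = (K'⊕ipad) ∥ m = 49 e1 36 36 36 ∥ a6 f9 f2 6e 86.
Inner hash: even-index sum = 540 mod 256 = 28; odd-index sum = 821 mod 256 = 53 → 1c 35.
Outer input = (K'⊕opad) ∥ inner = 23 8b 5c 5c 5c ∥ 1c 35.
Outer hash (tag): even-index sum = 272 mod 256 = 16; odd-index sum = 259 mod 256 = 3 → 10 03.

1003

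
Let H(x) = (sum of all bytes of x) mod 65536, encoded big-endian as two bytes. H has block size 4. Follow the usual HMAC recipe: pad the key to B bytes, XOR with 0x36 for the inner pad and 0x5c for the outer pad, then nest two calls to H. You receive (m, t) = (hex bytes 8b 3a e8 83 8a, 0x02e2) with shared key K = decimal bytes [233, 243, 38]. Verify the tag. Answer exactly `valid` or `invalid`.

valid

Key decimal bytes [233, 243, 38] = e9 f3 26 is 3 bytes ≤ B = 4; zero-pad to 4 bytes: K' = e9 f3 26 00.
K' ⊕ ipad = df c5 10 36; K' ⊕ opad = b5 af 7a 5c.
Inner hash: sum = 223+197+16+54+139+58+232+131+138 = 1188 → 04 a4.
Outer hash (recomputed tag): sum = 181+175+122+92+4+164 = 738 → 02 e2.
Recomputed tag = 02e2; claimed = 02e2 → match.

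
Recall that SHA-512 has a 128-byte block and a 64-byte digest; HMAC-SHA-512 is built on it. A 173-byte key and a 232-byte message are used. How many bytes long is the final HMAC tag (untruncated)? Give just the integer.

The tag is one SHA-512 digest: 64 bytes.

64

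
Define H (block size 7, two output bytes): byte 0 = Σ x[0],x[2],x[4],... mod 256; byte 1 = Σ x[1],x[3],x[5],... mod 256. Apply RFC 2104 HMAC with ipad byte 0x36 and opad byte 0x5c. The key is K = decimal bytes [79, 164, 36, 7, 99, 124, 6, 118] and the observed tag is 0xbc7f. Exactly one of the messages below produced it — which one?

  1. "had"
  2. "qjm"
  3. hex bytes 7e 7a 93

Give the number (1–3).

Key decimal bytes [79, 164, 36, 7, 99, 124, 6, 118] = 4f a4 24 07 63 7c 06 76 is 8 bytes > B = 7, so hash it first: H(key) = dc 9d, then zero-pad to 7 bytes: K' = dc 9d 00 00 00 00 00.
K' ⊕ ipad = ea ab 36 36 36 36 36; K' ⊕ opad = 80 c1 5c 5c 5c 5c 5c.
m1: inner = H(ea ab 36 36 36 36 36 68 61 64) = ed e3; tag = H(80 c1 5c 5c 5c 5c 5c ed e3) = 7766
m2: inner = H(ea ab 36 36 36 36 36 71 6a 6d) = f6 f5; tag = H(80 c1 5c 5c 5c 5c 5c f6 f5) = 896f
m3: inner = H(ea ab 36 36 36 36 36 7e 7a 93) = 06 28; tag = H(80 c1 5c 5c 5c 5c 5c 06 28) = bc7f ← matches

3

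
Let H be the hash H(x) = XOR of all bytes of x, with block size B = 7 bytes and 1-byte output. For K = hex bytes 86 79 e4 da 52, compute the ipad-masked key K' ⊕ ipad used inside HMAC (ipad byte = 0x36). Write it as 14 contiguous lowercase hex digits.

Key hex bytes 86 79 e4 da 52 is 5 bytes ≤ B = 7; zero-pad to 7 bytes: K' = 86 79 e4 da 52 00 00.
XOR each byte with 0x36: 86⊕36=b0, 79⊕36=4f, e4⊕36=d2, da⊕36=ec, 52⊕36=64, 00⊕36=36, 00⊕36=36.

b04fd2ec643636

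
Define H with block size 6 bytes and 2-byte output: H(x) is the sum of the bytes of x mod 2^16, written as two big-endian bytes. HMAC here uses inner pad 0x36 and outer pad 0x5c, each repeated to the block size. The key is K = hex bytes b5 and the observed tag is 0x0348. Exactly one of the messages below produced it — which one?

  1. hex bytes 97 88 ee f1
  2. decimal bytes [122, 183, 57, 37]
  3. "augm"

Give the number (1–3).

Key hex bytes b5 is 1 byte ≤ B = 6; zero-pad to 6 bytes: K' = b5 00 00 00 00 00.
K' ⊕ ipad = 83 36 36 36 36 36; K' ⊕ opad = e9 5c 5c 5c 5c 5c.
m1: inner = H(83 36 36 36 36 36 97 88 ee f1) = 04 8f; tag = H(e9 5c 5c 5c 5c 5c 04 8f) = 0348 ← matches
m2: inner = H(83 36 36 36 36 36 7a b7 39 25) = 03 20; tag = H(e9 5c 5c 5c 5c 5c 03 20) = 02d8
m3: inner = H(83 36 36 36 36 36 61 75 67 6d) = 03 3b; tag = H(e9 5c 5c 5c 5c 5c 03 3b) = 02f3

1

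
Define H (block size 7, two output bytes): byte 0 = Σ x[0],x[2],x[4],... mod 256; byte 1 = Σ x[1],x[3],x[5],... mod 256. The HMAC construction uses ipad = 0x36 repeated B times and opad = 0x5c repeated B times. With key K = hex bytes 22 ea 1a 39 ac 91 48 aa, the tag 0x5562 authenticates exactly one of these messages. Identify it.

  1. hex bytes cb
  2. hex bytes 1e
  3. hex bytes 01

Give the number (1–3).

Key hex bytes 22 ea 1a 39 ac 91 48 aa is 8 bytes > B = 7, so hash it first: H(key) = 30 5e, then zero-pad to 7 bytes: K' = 30 5e 00 00 00 00 00.
K' ⊕ ipad = 06 68 36 36 36 36 36; K' ⊕ opad = 6c 02 5c 5c 5c 5c 5c.
m1: inner = H(06 68 36 36 36 36 36 cb) = a8 9f; tag = H(6c 02 5c 5c 5c 5c 5c a8 9f) = 1f62
m2: inner = H(06 68 36 36 36 36 36 1e) = a8 f2; tag = H(6c 02 5c 5c 5c 5c 5c a8 f2) = 7262
m3: inner = H(06 68 36 36 36 36 36 01) = a8 d5; tag = H(6c 02 5c 5c 5c 5c 5c a8 d5) = 5562 ← matches

3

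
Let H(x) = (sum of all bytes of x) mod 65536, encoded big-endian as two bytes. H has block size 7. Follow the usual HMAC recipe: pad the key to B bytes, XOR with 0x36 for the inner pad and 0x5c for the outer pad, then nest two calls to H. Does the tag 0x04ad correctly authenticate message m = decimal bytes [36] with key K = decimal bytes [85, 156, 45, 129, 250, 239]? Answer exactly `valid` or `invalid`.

Key decimal bytes [85, 156, 45, 129, 250, 239] = 55 9c 2d 81 fa ef is 6 bytes ≤ B = 7; zero-pad to 7 bytes: K' = 55 9c 2d 81 fa ef 00.
K' ⊕ ipad = 63 aa 1b b7 cc d9 36; K' ⊕ opad = 09 c0 71 dd a6 b3 5c.
Inner hash: sum = 99+170+27+183+204+217+54+36 = 990 → 03 de.
Outer hash (recomputed tag): sum = 9+192+113+221+166+179+92+3+222 = 1197 → 04 ad.
Recomputed tag = 04ad; claimed = 04ad → match.

valid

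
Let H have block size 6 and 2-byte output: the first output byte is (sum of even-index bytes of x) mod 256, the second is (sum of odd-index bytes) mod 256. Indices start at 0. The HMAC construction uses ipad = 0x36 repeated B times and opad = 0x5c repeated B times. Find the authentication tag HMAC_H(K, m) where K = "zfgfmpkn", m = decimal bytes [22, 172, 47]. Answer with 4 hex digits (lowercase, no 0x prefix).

Key "zfgfmpkn" = 7a 66 67 66 6d 70 6b 6e is 8 bytes > B = 6, so hash it first: H(key) = b9 aa, then zero-pad to 6 bytes: K' = b9 aa 00 00 00 00.
K' ⊕ ipad = 8f 9c 36 36 36 36.  K' ⊕ opad = e5 f6 5c 5c 5c 5c.
Inner input = (K'⊕ipad) ∥ m = 8f 9c 36 36 36 36 ∥ 16 ac 2f.
Inner hash: even-index sum = 320 mod 256 = 64; odd-index sum = 436 mod 256 = 180 → 40 b4.
Outer input = (K'⊕opad) ∥ inner = e5 f6 5c 5c 5c 5c ∥ 40 b4.
Outer hash (tag): even-index sum = 477 mod 256 = 221; odd-index sum = 610 mod 256 = 98 → dd 62.

dd62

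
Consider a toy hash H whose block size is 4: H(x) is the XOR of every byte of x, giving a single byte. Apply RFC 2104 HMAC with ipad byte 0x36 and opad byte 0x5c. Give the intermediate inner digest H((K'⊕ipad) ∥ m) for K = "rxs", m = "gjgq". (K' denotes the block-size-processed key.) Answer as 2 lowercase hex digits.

62

Key "rxs" = 72 78 73 is 3 bytes ≤ B = 4; zero-pad to 4 bytes: K' = 72 78 73 00.
K' ⊕ ipad = 44 4e 45 36.
Inner input = 44 4e 45 36 ∥ 67 6a 67 71.
Inner hash: XOR 44⊕4e⊕45⊕36⊕67⊕6a⊕67⊕71 = 62.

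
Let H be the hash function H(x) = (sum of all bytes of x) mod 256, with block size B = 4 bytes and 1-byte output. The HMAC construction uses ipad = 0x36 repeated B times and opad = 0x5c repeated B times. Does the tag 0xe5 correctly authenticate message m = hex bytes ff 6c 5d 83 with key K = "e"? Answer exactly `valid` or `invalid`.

Key "e" = 65 is 1 byte ≤ B = 4; zero-pad to 4 bytes: K' = 65 00 00 00.
K' ⊕ ipad = 53 36 36 36; K' ⊕ opad = 39 5c 5c 5c.
Inner hash: sum = 83+54+54+54+255+108+93+131 = 832; mod 256 = 64 → 40.
Outer hash (recomputed tag): sum = 57+92+92+92+64 = 397; mod 256 = 141 → 8d.
Recomputed tag = 8d; claimed = e5 → mismatch.

invalid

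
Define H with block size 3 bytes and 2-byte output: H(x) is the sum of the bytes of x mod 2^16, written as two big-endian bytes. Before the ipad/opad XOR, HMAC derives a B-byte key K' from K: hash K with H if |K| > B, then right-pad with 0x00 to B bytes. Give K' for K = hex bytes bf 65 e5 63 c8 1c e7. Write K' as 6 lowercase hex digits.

043700

|K| = 7 > B = 3, so first hash the key.
H(K): sum = 191+101+229+99+200+28+231 = 1079 → 04 37.
Zero-pad H(K) = 04 37 to 3 bytes: K' = 04 37 00.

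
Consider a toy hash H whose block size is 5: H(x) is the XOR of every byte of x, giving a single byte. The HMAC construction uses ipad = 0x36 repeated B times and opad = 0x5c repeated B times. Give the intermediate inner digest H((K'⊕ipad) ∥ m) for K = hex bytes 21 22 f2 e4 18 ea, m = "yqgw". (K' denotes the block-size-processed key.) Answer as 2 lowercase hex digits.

Key hex bytes 21 22 f2 e4 18 ea is 6 bytes > B = 5, so hash it first: H(key) = e7, then zero-pad to 5 bytes: K' = e7 00 00 00 00.
K' ⊕ ipad = d1 36 36 36 36.
Inner input = d1 36 36 36 36 ∥ 79 71 67 77.
Inner hash: XOR d1⊕36⊕36⊕36⊕36⊕79⊕71⊕67⊕77 = c9.

c9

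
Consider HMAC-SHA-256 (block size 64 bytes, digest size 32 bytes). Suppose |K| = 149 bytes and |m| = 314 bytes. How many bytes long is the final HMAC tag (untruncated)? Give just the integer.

32

The tag is one SHA-256 digest: 32 bytes.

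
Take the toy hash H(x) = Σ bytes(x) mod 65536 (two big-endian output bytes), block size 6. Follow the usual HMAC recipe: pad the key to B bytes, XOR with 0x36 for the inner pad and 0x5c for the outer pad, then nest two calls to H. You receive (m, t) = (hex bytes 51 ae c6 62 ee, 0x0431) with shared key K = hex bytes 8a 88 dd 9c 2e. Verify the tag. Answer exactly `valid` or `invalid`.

Key hex bytes 8a 88 dd 9c 2e is 5 bytes ≤ B = 6; zero-pad to 6 bytes: K' = 8a 88 dd 9c 2e 00.
K' ⊕ ipad = bc be eb aa 18 36; K' ⊕ opad = d6 d4 81 c0 72 5c.
Inner hash: sum = 188+190+235+170+24+54+81+174+198+98+238 = 1650 → 06 72.
Outer hash (recomputed tag): sum = 214+212+129+192+114+92+6+114 = 1073 → 04 31.
Recomputed tag = 0431; claimed = 0431 → match.

valid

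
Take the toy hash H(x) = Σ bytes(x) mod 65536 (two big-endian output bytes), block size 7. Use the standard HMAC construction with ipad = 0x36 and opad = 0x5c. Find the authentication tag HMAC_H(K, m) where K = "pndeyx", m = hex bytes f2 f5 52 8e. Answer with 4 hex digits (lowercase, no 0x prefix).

Key "pndeyx" = 70 6e 64 65 79 78 is 6 bytes ≤ B = 7; zero-pad to 7 bytes: K' = 70 6e 64 65 79 78 00.
K' ⊕ ipad = 46 58 52 53 4f 4e 36.  K' ⊕ opad = 2c 32 38 39 25 24 5c.
Inner input = (K'⊕ipad) ∥ m = 46 58 52 53 4f 4e 36 ∥ f2 f5 52 8e.
Inner hash: sum = 70+88+82+83+79+78+54+242+245+82+142 = 1245 → 04 dd.
Outer input = (K'⊕opad) ∥ inner = 2c 32 38 39 25 24 5c ∥ 04 dd.
Outer hash (tag): sum = 44+50+56+57+37+36+92+4+221 = 597 → 02 55.

0255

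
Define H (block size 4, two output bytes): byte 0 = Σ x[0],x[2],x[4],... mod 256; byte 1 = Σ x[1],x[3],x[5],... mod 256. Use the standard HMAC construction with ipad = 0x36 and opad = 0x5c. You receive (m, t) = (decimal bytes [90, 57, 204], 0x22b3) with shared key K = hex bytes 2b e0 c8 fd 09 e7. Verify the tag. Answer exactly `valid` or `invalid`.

invalid

Key hex bytes 2b e0 c8 fd 09 e7 is 6 bytes > B = 4, so hash it first: H(key) = fc c4, then zero-pad to 4 bytes: K' = fc c4 00 00.
K' ⊕ ipad = ca f2 36 36; K' ⊕ opad = a0 98 5c 5c.
Inner hash: even-index sum = 550 mod 256 = 38; odd-index sum = 353 mod 256 = 97 → 26 61.
Outer hash (recomputed tag): even-index sum = 290 mod 256 = 34; odd-index sum = 341 mod 256 = 85 → 22 55.
Recomputed tag = 2255; claimed = 22b3 → mismatch.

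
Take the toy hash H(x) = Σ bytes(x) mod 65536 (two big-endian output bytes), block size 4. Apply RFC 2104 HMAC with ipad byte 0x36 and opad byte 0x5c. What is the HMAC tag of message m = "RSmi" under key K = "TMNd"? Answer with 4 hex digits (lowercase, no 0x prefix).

0088

Key "TMNd" = 54 4d 4e 64 is exactly B = 4 bytes: K' = 54 4d 4e 64.
K' ⊕ ipad = 62 7b 78 52.  K' ⊕ opad = 08 11 12 38.
Inner input = (K'⊕ipad) ∥ m = 62 7b 78 52 ∥ 52 53 6d 69.
Inner hash: sum = 98+123+120+82+82+83+109+105 = 802 → 03 22.
Outer input = (K'⊕opad) ∥ inner = 08 11 12 38 ∥ 03 22.
Outer hash (tag): sum = 8+17+18+56+3+34 = 136 → 00 88.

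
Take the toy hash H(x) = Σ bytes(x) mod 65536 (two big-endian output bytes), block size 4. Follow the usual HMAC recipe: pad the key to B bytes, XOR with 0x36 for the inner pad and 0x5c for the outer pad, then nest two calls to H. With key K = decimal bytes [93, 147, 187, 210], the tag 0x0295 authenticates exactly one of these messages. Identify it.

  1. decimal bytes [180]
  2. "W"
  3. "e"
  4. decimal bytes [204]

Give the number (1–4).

4

Key decimal bytes [93, 147, 187, 210] = 5d 93 bb d2 is exactly B = 4 bytes: K' = 5d 93 bb d2.
K' ⊕ ipad = 6b a5 8d e4; K' ⊕ opad = 01 cf e7 8e.
m1: inner = H(6b a5 8d e4 b4) = 03 35; tag = H(01 cf e7 8e 03 35) = 027d
m2: inner = H(6b a5 8d e4 57) = 02 d8; tag = H(01 cf e7 8e 02 d8) = 031f
m3: inner = H(6b a5 8d e4 65) = 02 e6; tag = H(01 cf e7 8e 02 e6) = 032d
m4: inner = H(6b a5 8d e4 cc) = 03 4d; tag = H(01 cf e7 8e 03 4d) = 0295 ← matches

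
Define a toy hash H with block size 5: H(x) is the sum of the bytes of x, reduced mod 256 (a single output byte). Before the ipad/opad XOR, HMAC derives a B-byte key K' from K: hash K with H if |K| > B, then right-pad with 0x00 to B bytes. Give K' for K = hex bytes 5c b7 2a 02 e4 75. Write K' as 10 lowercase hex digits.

|K| = 6 > B = 5, so first hash the key.
H(K): sum = 92+183+42+2+228+117 = 664; mod 256 = 152 → 98.
Zero-pad H(K) = 98 to 5 bytes: K' = 98 00 00 00 00.

9800000000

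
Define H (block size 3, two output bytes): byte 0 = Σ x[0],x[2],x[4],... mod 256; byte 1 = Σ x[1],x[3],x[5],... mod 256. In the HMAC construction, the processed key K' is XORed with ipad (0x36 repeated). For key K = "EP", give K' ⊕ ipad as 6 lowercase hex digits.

Key "EP" = 45 50 is 2 bytes ≤ B = 3; zero-pad to 3 bytes: K' = 45 50 00.
XOR each byte with 0x36: 45⊕36=73, 50⊕36=66, 00⊕36=36.

736636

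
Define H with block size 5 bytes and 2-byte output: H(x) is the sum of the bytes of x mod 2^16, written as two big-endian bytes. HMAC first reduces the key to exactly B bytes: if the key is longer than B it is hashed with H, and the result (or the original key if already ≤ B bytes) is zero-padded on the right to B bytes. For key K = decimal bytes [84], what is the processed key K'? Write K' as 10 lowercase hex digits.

Key decimal bytes [84] = 54 is 1 byte ≤ B = 5; zero-pad to 5 bytes: K' = 54 00 00 00 00.

5400000000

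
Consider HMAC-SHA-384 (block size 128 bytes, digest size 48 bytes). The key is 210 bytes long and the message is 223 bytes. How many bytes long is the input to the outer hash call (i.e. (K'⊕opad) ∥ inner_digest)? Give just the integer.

Key is 210 > 128 bytes, so it is hashed to 48 bytes then zero-padded to 128: |K'| = 128.
Outer input = (K'⊕opad) ∥ H(inner) → 128 + 48 = 176 bytes.

176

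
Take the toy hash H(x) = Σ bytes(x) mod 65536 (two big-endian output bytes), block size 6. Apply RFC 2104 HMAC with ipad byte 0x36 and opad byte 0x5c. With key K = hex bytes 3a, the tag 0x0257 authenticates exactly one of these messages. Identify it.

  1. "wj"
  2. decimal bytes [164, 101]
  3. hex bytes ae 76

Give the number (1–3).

Key hex bytes 3a is 1 byte ≤ B = 6; zero-pad to 6 bytes: K' = 3a 00 00 00 00 00.
K' ⊕ ipad = 0c 36 36 36 36 36; K' ⊕ opad = 66 5c 5c 5c 5c 5c.
m1: inner = H(0c 36 36 36 36 36 77 6a) = 01 fb; tag = H(66 5c 5c 5c 5c 5c 01 fb) = 032e
m2: inner = H(0c 36 36 36 36 36 a4 65) = 02 23; tag = H(66 5c 5c 5c 5c 5c 02 23) = 0257 ← matches
m3: inner = H(0c 36 36 36 36 36 ae 76) = 02 3e; tag = H(66 5c 5c 5c 5c 5c 02 3e) = 0272

2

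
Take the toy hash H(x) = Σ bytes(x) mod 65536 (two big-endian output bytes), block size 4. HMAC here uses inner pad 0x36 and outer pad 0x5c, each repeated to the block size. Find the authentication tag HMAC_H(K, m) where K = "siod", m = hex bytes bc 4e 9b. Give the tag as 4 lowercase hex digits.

Key "siod" = 73 69 6f 64 is exactly B = 4 bytes: K' = 73 69 6f 64.
K' ⊕ ipad = 45 5f 59 52.  K' ⊕ opad = 2f 35 33 38.
Inner input = (K'⊕ipad) ∥ m = 45 5f 59 52 ∥ bc 4e 9b.
Inner hash: sum = 69+95+89+82+188+78+155 = 756 → 02 f4.
Outer input = (K'⊕opad) ∥ inner = 2f 35 33 38 ∥ 02 f4.
Outer hash (tag): sum = 47+53+51+56+2+244 = 453 → 01 c5.

01c5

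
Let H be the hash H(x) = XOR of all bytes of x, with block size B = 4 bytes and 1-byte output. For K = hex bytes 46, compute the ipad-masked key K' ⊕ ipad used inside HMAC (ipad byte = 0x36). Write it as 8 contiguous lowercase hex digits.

70363636

Key hex bytes 46 is 1 byte ≤ B = 4; zero-pad to 4 bytes: K' = 46 00 00 00.
XOR each byte with 0x36: 46⊕36=70, 00⊕36=36, 00⊕36=36, 00⊕36=36.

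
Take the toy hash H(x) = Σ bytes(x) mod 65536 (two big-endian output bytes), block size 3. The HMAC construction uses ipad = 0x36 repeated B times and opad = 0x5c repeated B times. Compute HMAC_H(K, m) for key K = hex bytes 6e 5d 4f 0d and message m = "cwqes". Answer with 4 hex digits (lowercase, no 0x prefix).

01d7

Key hex bytes 6e 5d 4f 0d is 4 bytes > B = 3, so hash it first: H(key) = 01 27, then zero-pad to 3 bytes: K' = 01 27 00.
K' ⊕ ipad = 37 11 36.  K' ⊕ opad = 5d 7b 5c.
Inner input = (K'⊕ipad) ∥ m = 37 11 36 ∥ 63 77 71 65 73.
Inner hash: sum = 55+17+54+99+119+113+101+115 = 673 → 02 a1.
Outer input = (K'⊕opad) ∥ inner = 5d 7b 5c ∥ 02 a1.
Outer hash (tag): sum = 93+123+92+2+161 = 471 → 01 d7.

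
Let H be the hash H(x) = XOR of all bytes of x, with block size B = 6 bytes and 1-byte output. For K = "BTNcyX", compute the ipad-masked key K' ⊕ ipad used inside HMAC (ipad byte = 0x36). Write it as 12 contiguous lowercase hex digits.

746278554f6e

Key "BTNcyX" = 42 54 4e 63 79 58 is exactly B = 6 bytes: K' = 42 54 4e 63 79 58.
XOR each byte with 0x36: 42⊕36=74, 54⊕36=62, 4e⊕36=78, 63⊕36=55, 79⊕36=4f, 58⊕36=6e.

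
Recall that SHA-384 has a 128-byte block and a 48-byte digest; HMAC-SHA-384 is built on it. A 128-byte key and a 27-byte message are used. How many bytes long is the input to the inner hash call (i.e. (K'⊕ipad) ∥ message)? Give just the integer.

155

Key is 128 ≤ 128 bytes, zero-padded: |K'| = 128.
Inner input = (K'⊕ipad) ∥ m → 128 + 27 = 155 bytes.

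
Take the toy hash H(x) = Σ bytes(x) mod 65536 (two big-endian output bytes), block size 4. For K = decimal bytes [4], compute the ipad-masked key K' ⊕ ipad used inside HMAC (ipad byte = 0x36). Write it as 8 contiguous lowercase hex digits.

32363636

Key decimal bytes [4] = 04 is 1 byte ≤ B = 4; zero-pad to 4 bytes: K' = 04 00 00 00.
XOR each byte with 0x36: 04⊕36=32, 00⊕36=36, 00⊕36=36, 00⊕36=36.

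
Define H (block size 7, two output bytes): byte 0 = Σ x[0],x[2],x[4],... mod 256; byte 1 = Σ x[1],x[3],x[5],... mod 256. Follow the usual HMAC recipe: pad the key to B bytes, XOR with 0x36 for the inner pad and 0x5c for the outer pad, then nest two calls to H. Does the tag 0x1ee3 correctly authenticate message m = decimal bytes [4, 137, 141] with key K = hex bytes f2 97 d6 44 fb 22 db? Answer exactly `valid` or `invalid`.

Key hex bytes f2 97 d6 44 fb 22 db is exactly B = 7 bytes: K' = f2 97 d6 44 fb 22 db.
K' ⊕ ipad = c4 a1 e0 72 cd 14 ed; K' ⊕ opad = ae cb 8a 18 a7 7e 87.
Inner hash: even-index sum = 999 mod 256 = 231; odd-index sum = 440 mod 256 = 184 → e7 b8.
Outer hash (recomputed tag): even-index sum = 798 mod 256 = 30; odd-index sum = 584 mod 256 = 72 → 1e 48.
Recomputed tag = 1e48; claimed = 1ee3 → mismatch.

invalid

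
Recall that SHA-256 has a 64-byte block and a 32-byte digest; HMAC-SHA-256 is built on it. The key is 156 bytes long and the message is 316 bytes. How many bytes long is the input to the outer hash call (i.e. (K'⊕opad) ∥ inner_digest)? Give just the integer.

96

Key is 156 > 64 bytes, so it is hashed to 32 bytes then zero-padded to 64: |K'| = 64.
Outer input = (K'⊕opad) ∥ H(inner) → 64 + 32 = 96 bytes.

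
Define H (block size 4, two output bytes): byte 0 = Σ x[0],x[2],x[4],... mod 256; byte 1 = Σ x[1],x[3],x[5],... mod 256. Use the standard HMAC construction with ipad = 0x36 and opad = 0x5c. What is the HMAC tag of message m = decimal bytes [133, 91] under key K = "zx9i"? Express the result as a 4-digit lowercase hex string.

Key "zx9i" = 7a 78 39 69 is exactly B = 4 bytes: K' = 7a 78 39 69.
K' ⊕ ipad = 4c 4e 0f 5f.  K' ⊕ opad = 26 24 65 35.
Inner input = (K'⊕ipad) ∥ m = 4c 4e 0f 5f ∥ 85 5b.
Inner hash: even-index sum = 224 mod 256 = 224; odd-index sum = 264 mod 256 = 8 → e0 08.
Outer input = (K'⊕opad) ∥ inner = 26 24 65 35 ∥ e0 08.
Outer hash (tag): even-index sum = 363 mod 256 = 107; odd-index sum = 97 mod 256 = 97 → 6b 61.

6b61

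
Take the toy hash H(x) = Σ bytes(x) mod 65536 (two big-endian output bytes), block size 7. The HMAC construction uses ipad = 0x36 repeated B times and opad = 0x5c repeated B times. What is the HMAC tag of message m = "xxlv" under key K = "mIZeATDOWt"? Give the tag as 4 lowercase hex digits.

02d5

Key "mIZeATDOWt" = 6d 49 5a 65 41 54 44 4f 57 74 is 10 bytes > B = 7, so hash it first: H(key) = 03 68, then zero-pad to 7 bytes: K' = 03 68 00 00 00 00 00.
K' ⊕ ipad = 35 5e 36 36 36 36 36.  K' ⊕ opad = 5f 34 5c 5c 5c 5c 5c.
Inner input = (K'⊕ipad) ∥ m = 35 5e 36 36 36 36 36 ∥ 78 78 6c 76.
Inner hash: sum = 53+94+54+54+54+54+54+120+120+108+118 = 883 → 03 73.
Outer input = (K'⊕opad) ∥ inner = 5f 34 5c 5c 5c 5c 5c ∥ 03 73.
Outer hash (tag): sum = 95+52+92+92+92+92+92+3+115 = 725 → 02 d5.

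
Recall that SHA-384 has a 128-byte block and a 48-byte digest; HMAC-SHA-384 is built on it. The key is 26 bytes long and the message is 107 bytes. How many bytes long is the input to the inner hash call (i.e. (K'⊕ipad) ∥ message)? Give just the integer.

235

Key is 26 ≤ 128 bytes, zero-padded: |K'| = 128.
Inner input = (K'⊕ipad) ∥ m → 128 + 107 = 235 bytes.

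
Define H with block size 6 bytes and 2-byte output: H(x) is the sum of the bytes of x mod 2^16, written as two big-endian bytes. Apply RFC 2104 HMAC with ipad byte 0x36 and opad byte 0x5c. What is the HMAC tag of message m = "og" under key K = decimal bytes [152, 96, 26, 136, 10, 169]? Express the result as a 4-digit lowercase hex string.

Key decimal bytes [152, 96, 26, 136, 10, 169] = 98 60 1a 88 0a a9 is exactly B = 6 bytes: K' = 98 60 1a 88 0a a9.
K' ⊕ ipad = ae 56 2c be 3c 9f.  K' ⊕ opad = c4 3c 46 d4 56 f5.
Inner input = (K'⊕ipad) ∥ m = ae 56 2c be 3c 9f ∥ 6f 67.
Inner hash: sum = 174+86+44+190+60+159+111+103 = 927 → 03 9f.
Outer input = (K'⊕opad) ∥ inner = c4 3c 46 d4 56 f5 ∥ 03 9f.
Outer hash (tag): sum = 196+60+70+212+86+245+3+159 = 1031 → 04 07.

0407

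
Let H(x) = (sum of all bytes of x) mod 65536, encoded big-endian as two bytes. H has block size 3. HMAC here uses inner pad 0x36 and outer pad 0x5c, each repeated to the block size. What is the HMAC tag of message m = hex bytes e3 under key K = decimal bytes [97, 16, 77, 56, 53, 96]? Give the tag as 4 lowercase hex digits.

019f

Key decimal bytes [97, 16, 77, 56, 53, 96] = 61 10 4d 38 35 60 is 6 bytes > B = 3, so hash it first: H(key) = 01 8b, then zero-pad to 3 bytes: K' = 01 8b 00.
K' ⊕ ipad = 37 bd 36.  K' ⊕ opad = 5d d7 5c.
Inner input = (K'⊕ipad) ∥ m = 37 bd 36 ∥ e3.
Inner hash: sum = 55+189+54+227 = 525 → 02 0d.
Outer input = (K'⊕opad) ∥ inner = 5d d7 5c ∥ 02 0d.
Outer hash (tag): sum = 93+215+92+2+13 = 415 → 01 9f.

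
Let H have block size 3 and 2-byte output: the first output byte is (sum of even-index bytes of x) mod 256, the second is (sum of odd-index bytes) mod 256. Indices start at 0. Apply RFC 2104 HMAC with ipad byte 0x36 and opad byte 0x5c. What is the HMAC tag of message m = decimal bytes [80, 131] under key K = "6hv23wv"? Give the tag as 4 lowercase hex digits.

Key "6hv23wv" = 36 68 76 32 33 77 76 is 7 bytes > B = 3, so hash it first: H(key) = 55 11, then zero-pad to 3 bytes: K' = 55 11 00.
K' ⊕ ipad = 63 27 36.  K' ⊕ opad = 09 4d 5c.
Inner input = (K'⊕ipad) ∥ m = 63 27 36 ∥ 50 83.
Inner hash: even-index sum = 284 mod 256 = 28; odd-index sum = 119 mod 256 = 119 → 1c 77.
Outer input = (K'⊕opad) ∥ inner = 09 4d 5c ∥ 1c 77.
Outer hash (tag): even-index sum = 220 mod 256 = 220; odd-index sum = 105 mod 256 = 105 → dc 69.

dc69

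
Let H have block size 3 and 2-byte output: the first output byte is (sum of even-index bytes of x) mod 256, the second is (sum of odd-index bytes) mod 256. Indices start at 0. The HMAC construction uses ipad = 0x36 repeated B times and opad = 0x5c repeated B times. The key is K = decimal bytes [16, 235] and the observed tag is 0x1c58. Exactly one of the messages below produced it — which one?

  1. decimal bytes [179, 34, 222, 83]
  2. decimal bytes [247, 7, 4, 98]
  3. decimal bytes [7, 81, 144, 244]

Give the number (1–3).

3

Key decimal bytes [16, 235] = 10 eb is 2 bytes ≤ B = 3; zero-pad to 3 bytes: K' = 10 eb 00.
K' ⊕ ipad = 26 dd 36; K' ⊕ opad = 4c b7 5c.
m1: inner = H(26 dd 36 b3 22 de 53) = d1 6e; tag = H(4c b7 5c d1 6e) = 1688
m2: inner = H(26 dd 36 f7 07 04 62) = c5 d8; tag = H(4c b7 5c c5 d8) = 807c
m3: inner = H(26 dd 36 07 51 90 f4) = a1 74; tag = H(4c b7 5c a1 74) = 1c58 ← matches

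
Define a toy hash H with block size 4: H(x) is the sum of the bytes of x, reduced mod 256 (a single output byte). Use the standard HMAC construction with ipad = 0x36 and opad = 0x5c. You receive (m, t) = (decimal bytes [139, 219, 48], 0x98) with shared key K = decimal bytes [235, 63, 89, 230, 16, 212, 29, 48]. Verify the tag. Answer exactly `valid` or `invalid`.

Key decimal bytes [235, 63, 89, 230, 16, 212, 29, 48] = eb 3f 59 e6 10 d4 1d 30 is 8 bytes > B = 4, so hash it first: H(key) = 9a, then zero-pad to 4 bytes: K' = 9a 00 00 00.
K' ⊕ ipad = ac 36 36 36; K' ⊕ opad = c6 5c 5c 5c.
Inner hash: sum = 172+54+54+54+139+219+48 = 740; mod 256 = 228 → e4.
Outer hash (recomputed tag): sum = 198+92+92+92+228 = 702; mod 256 = 190 → be.
Recomputed tag = be; claimed = 98 → mismatch.

invalid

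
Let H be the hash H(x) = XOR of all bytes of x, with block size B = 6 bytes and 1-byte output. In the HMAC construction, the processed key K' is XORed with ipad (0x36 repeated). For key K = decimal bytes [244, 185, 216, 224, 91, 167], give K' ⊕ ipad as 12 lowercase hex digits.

c28feed66d91

Key decimal bytes [244, 185, 216, 224, 91, 167] = f4 b9 d8 e0 5b a7 is exactly B = 6 bytes: K' = f4 b9 d8 e0 5b a7.
XOR each byte with 0x36: f4⊕36=c2, b9⊕36=8f, d8⊕36=ee, e0⊕36=d6, 5b⊕36=6d, a7⊕36=91.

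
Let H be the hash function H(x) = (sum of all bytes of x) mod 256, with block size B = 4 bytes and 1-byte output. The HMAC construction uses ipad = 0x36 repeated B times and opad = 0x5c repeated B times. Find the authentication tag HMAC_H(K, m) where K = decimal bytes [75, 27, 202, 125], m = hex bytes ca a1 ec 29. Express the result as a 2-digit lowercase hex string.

Key decimal bytes [75, 27, 202, 125] = 4b 1b ca 7d is exactly B = 4 bytes: K' = 4b 1b ca 7d.
K' ⊕ ipad = 7d 2d fc 4b.  K' ⊕ opad = 17 47 96 21.
Inner input = (K'⊕ipad) ∥ m = 7d 2d fc 4b ∥ ca a1 ec 29.
Inner hash: sum = 125+45+252+75+202+161+236+41 = 1137; mod 256 = 113 → 71.
Outer input = (K'⊕opad) ∥ inner = 17 47 96 21 ∥ 71.
Outer hash (tag): sum = 23+71+150+33+113 = 390; mod 256 = 134 → 86.

86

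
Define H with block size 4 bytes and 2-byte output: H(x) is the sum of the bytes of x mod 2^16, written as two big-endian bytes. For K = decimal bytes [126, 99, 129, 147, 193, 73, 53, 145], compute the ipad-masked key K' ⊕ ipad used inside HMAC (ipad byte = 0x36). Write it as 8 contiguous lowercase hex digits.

35f33636

Key decimal bytes [126, 99, 129, 147, 193, 73, 53, 145] = 7e 63 81 93 c1 49 35 91 is 8 bytes > B = 4, so hash it first: H(key) = 03 c5, then zero-pad to 4 bytes: K' = 03 c5 00 00.
XOR each byte with 0x36: 03⊕36=35, c5⊕36=f3, 00⊕36=36, 00⊕36=36.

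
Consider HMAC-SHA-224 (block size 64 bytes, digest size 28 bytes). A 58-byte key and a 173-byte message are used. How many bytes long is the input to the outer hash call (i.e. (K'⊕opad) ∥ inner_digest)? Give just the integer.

Key is 58 ≤ 64 bytes, zero-padded: |K'| = 64.
Outer input = (K'⊕opad) ∥ H(inner) → 64 + 28 = 92 bytes.

92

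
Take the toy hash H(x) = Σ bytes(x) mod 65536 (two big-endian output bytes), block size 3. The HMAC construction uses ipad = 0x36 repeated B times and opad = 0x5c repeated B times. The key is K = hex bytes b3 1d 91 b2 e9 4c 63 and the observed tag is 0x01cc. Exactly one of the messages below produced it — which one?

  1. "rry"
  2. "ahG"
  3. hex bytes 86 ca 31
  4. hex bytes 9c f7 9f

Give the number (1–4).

Key hex bytes b3 1d 91 b2 e9 4c 63 is 7 bytes > B = 3, so hash it first: H(key) = 03 ab, then zero-pad to 3 bytes: K' = 03 ab 00.
K' ⊕ ipad = 35 9d 36; K' ⊕ opad = 5f f7 5c.
m1: inner = H(35 9d 36 72 72 79) = 02 65; tag = H(5f f7 5c 02 65) = 0219
m2: inner = H(35 9d 36 61 68 47) = 02 18; tag = H(5f f7 5c 02 18) = 01cc ← matches
m3: inner = H(35 9d 36 86 ca 31) = 02 89; tag = H(5f f7 5c 02 89) = 023d
m4: inner = H(35 9d 36 9c f7 9f) = 03 3a; tag = H(5f f7 5c 03 3a) = 01ef

2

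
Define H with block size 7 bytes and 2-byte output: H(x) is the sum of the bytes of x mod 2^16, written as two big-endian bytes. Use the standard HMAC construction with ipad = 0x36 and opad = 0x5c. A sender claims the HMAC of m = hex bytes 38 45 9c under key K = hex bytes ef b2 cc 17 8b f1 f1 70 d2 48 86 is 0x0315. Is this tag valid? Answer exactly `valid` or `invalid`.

Key hex bytes ef b2 cc 17 8b f1 f1 70 d2 48 86 is 11 bytes > B = 7, so hash it first: H(key) = 07 01, then zero-pad to 7 bytes: K' = 07 01 00 00 00 00 00.
K' ⊕ ipad = 31 37 36 36 36 36 36; K' ⊕ opad = 5b 5d 5c 5c 5c 5c 5c.
Inner hash: sum = 49+55+54+54+54+54+54+56+69+156 = 655 → 02 8f.
Outer hash (recomputed tag): sum = 91+93+92+92+92+92+92+2+143 = 789 → 03 15.
Recomputed tag = 0315; claimed = 0315 → match.

valid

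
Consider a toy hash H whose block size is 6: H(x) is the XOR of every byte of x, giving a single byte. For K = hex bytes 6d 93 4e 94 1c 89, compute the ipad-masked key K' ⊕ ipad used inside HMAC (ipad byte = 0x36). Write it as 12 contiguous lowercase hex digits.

5ba578a22abf

Key hex bytes 6d 93 4e 94 1c 89 is exactly B = 6 bytes: K' = 6d 93 4e 94 1c 89.
XOR each byte with 0x36: 6d⊕36=5b, 93⊕36=a5, 4e⊕36=78, 94⊕36=a2, 1c⊕36=2a, 89⊕36=bf.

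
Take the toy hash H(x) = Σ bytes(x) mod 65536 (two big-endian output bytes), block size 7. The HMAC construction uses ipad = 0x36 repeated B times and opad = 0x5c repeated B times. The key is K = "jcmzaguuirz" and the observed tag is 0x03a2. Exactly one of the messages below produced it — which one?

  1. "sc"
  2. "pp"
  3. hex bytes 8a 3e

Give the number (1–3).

Key "jcmzaguuirz" = 6a 63 6d 7a 61 67 75 75 69 72 7a is 11 bytes > B = 7, so hash it first: H(key) = 04 bb, then zero-pad to 7 bytes: K' = 04 bb 00 00 00 00 00.
K' ⊕ ipad = 32 8d 36 36 36 36 36; K' ⊕ opad = 58 e7 5c 5c 5c 5c 5c.
m1: inner = H(32 8d 36 36 36 36 36 73 63) = 02 a3; tag = H(58 e7 5c 5c 5c 5c 5c 02 a3) = 03b0
m2: inner = H(32 8d 36 36 36 36 36 70 70) = 02 ad; tag = H(58 e7 5c 5c 5c 5c 5c 02 ad) = 03ba
m3: inner = H(32 8d 36 36 36 36 36 8a 3e) = 02 95; tag = H(58 e7 5c 5c 5c 5c 5c 02 95) = 03a2 ← matches

3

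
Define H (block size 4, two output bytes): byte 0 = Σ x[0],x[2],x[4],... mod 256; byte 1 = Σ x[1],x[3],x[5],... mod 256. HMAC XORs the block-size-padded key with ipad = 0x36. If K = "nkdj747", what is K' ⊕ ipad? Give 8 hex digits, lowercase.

763f3636

Key "nkdj747" = 6e 6b 64 6a 37 34 37 is 7 bytes > B = 4, so hash it first: H(key) = 40 09, then zero-pad to 4 bytes: K' = 40 09 00 00.
XOR each byte with 0x36: 40⊕36=76, 09⊕36=3f, 00⊕36=36, 00⊕36=36.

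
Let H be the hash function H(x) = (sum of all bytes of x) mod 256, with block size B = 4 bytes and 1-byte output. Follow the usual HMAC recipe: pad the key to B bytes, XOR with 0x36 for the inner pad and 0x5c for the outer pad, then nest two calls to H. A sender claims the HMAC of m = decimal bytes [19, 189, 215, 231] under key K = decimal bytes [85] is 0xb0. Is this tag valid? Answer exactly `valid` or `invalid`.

Key decimal bytes [85] = 55 is 1 byte ≤ B = 4; zero-pad to 4 bytes: K' = 55 00 00 00.
K' ⊕ ipad = 63 36 36 36; K' ⊕ opad = 09 5c 5c 5c.
Inner hash: sum = 99+54+54+54+19+189+215+231 = 915; mod 256 = 147 → 93.
Outer hash (recomputed tag): sum = 9+92+92+92+147 = 432; mod 256 = 176 → b0.
Recomputed tag = b0; claimed = b0 → match.

valid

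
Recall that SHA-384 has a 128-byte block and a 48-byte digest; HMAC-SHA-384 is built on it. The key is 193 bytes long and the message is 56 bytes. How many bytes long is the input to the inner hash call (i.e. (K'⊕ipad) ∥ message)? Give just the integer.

184

Key is 193 > 128 bytes, so it is hashed to 48 bytes then zero-padded to 128: |K'| = 128.
Inner input = (K'⊕ipad) ∥ m → 128 + 56 = 184 bytes.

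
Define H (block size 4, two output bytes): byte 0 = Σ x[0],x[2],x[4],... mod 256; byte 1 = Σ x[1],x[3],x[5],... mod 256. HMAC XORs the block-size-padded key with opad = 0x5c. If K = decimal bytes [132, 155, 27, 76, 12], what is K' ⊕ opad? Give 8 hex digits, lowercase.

f7bb5c5c

Key decimal bytes [132, 155, 27, 76, 12] = 84 9b 1b 4c 0c is 5 bytes > B = 4, so hash it first: H(key) = ab e7, then zero-pad to 4 bytes: K' = ab e7 00 00.
XOR each byte with 0x5c: ab⊕5c=f7, e7⊕5c=bb, 00⊕5c=5c, 00⊕5c=5c.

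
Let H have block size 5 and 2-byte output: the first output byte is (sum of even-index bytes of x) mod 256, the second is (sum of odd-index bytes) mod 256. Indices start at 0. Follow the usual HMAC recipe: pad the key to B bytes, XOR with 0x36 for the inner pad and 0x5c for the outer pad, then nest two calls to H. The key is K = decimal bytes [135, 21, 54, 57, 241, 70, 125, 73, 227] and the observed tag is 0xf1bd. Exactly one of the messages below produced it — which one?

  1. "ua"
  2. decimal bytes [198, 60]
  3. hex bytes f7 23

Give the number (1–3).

Key decimal bytes [135, 21, 54, 57, 241, 70, 125, 73, 227] = 87 15 36 39 f1 46 7d 49 e3 is 9 bytes > B = 5, so hash it first: H(key) = 0e dd, then zero-pad to 5 bytes: K' = 0e dd 00 00 00.
K' ⊕ ipad = 38 eb 36 36 36; K' ⊕ opad = 52 81 5c 5c 5c.
m1: inner = H(38 eb 36 36 36 75 61) = 05 96; tag = H(52 81 5c 5c 5c 05 96) = a0e2
m2: inner = H(38 eb 36 36 36 c6 3c) = e0 e7; tag = H(52 81 5c 5c 5c e0 e7) = f1bd ← matches
m3: inner = H(38 eb 36 36 36 f7 23) = c7 18; tag = H(52 81 5c 5c 5c c7 18) = 22a4

2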